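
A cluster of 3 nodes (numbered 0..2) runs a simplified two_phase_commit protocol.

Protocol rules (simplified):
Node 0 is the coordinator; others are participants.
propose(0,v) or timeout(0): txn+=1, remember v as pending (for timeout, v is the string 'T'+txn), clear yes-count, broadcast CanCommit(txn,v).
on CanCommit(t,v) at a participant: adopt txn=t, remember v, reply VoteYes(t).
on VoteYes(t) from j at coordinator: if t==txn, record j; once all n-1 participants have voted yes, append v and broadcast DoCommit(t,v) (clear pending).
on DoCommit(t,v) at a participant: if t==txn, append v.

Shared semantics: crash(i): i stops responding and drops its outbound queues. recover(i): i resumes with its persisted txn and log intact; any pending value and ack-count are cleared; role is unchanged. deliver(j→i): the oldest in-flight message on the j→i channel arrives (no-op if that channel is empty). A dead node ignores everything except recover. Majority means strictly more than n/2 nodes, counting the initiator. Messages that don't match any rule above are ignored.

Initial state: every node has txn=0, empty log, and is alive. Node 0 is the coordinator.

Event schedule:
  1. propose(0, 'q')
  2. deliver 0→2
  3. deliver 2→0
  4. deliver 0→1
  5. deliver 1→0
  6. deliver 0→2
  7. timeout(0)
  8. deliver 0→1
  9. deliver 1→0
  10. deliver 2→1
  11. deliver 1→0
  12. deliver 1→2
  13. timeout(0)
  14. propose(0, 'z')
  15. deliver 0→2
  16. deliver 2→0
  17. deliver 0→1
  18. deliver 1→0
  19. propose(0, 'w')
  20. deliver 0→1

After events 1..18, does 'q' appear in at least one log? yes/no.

yes

[1] propose(0,'q') → N0(coor t1 [-])
[2] deliver 0→2 → N2(part t1 [-])
[3] deliver 2→0 → ∅
[4] deliver 0→1 → N1(part t1 [-])
[5] deliver 1→0 → N0(coor t1 [q])
[6] deliver 0→2 → N2(part t1 [q])
[7] timeout(0) → N0(coor t2 [q])
[8] deliver 0→1 → N1(part t1 [q])
[9] deliver 1→0 → ∅
[10] deliver 2→1 → ∅
[11] deliver 1→0 → ∅
[12] deliver 1→2 → ∅
[13] timeout(0) → N0(coor t3 [q])
[14] propose(0,'z') → N0(coor t4 [q])
[15] deliver 0→2 → N2(part t2 [q])
[16] deliver 2→0 → ∅
[17] deliver 0→1 → N1(part t2 [q])
[18] deliver 1→0 → ∅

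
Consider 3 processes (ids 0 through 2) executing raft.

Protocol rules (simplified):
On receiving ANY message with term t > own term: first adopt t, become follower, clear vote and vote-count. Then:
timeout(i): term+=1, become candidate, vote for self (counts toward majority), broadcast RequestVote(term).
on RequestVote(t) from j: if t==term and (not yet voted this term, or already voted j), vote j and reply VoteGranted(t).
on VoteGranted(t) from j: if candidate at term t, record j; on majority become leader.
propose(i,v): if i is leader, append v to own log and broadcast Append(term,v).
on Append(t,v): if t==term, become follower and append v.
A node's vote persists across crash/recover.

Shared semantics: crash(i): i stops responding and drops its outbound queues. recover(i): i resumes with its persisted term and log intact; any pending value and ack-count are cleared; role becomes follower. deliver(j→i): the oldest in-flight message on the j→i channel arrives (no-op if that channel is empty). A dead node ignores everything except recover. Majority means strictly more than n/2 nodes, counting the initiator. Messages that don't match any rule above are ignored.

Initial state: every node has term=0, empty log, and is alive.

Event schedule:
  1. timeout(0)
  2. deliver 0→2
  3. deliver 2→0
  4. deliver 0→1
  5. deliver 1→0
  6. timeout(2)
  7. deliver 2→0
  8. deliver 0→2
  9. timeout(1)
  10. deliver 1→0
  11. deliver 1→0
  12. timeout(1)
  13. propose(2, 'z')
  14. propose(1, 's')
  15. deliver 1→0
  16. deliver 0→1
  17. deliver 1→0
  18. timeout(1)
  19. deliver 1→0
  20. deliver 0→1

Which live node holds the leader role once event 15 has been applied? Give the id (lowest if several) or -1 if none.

2

step 1 timeout(0): 0={cand,t=1,log=-}
step 2 deliver 0→2: 2={foll,t=1,log=-}
step 3 deliver 2→0: 0={lead,t=1,log=-}
step 4 deliver 0→1: 1={foll,t=1,log=-}
step 5 deliver 1→0: —
step 6 timeout(2): 2={cand,t=2,log=-}
step 7 deliver 2→0: 0={foll,t=2,log=-}
step 8 deliver 0→2: 2={lead,t=2,log=-}
step 9 timeout(1): 1={cand,t=2,log=-}
step 10 deliver 1→0: —
step 11 deliver 1→0: —
step 12 timeout(1): 1={cand,t=3,log=-}
step 13 propose(2,'z'): 2={lead,t=2,log=z}
step 14 propose(1,'s'): —
step 15 deliver 1→0: 0={foll,t=3,log=-}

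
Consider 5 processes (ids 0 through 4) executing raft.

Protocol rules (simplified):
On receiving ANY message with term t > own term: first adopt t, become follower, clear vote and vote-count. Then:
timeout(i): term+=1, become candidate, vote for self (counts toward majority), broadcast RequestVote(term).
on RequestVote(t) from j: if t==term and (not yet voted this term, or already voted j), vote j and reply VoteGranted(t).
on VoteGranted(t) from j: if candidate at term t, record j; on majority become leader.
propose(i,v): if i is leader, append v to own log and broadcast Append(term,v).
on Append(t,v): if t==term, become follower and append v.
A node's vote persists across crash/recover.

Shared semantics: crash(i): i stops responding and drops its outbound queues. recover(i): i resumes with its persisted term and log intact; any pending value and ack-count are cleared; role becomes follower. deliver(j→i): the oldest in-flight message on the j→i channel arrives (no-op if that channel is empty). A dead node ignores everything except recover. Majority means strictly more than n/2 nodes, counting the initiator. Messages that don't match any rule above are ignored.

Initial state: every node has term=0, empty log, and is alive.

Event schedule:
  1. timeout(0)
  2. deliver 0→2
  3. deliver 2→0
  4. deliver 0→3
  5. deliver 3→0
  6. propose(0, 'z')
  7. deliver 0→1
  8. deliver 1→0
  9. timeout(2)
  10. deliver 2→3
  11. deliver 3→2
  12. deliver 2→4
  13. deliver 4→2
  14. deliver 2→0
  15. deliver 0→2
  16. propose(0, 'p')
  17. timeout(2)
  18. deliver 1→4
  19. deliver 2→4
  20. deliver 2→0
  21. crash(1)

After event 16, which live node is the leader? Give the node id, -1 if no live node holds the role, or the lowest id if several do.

2

step 1 timeout(0): 0={cand,t=1,log=-}
step 2 deliver 0→2: 2={foll,t=1,log=-}
step 3 deliver 2→0: —
step 4 deliver 0→3: 3={foll,t=1,log=-}
step 5 deliver 3→0: 0={lead,t=1,log=-}
step 6 propose(0,'z'): 0={lead,t=1,log=z}
step 7 deliver 0→1: 1={foll,t=1,log=-}
step 8 deliver 1→0: —
step 9 timeout(2): 2={cand,t=2,log=-}
step 10 deliver 2→3: 3={foll,t=2,log=-}
step 11 deliver 3→2: —
step 12 deliver 2→4: 4={foll,t=2,log=-}
step 13 deliver 4→2: 2={lead,t=2,log=-}
step 14 deliver 2→0: 0={foll,t=2,log=z}
step 15 deliver 0→2: —
step 16 propose(0,'p'): —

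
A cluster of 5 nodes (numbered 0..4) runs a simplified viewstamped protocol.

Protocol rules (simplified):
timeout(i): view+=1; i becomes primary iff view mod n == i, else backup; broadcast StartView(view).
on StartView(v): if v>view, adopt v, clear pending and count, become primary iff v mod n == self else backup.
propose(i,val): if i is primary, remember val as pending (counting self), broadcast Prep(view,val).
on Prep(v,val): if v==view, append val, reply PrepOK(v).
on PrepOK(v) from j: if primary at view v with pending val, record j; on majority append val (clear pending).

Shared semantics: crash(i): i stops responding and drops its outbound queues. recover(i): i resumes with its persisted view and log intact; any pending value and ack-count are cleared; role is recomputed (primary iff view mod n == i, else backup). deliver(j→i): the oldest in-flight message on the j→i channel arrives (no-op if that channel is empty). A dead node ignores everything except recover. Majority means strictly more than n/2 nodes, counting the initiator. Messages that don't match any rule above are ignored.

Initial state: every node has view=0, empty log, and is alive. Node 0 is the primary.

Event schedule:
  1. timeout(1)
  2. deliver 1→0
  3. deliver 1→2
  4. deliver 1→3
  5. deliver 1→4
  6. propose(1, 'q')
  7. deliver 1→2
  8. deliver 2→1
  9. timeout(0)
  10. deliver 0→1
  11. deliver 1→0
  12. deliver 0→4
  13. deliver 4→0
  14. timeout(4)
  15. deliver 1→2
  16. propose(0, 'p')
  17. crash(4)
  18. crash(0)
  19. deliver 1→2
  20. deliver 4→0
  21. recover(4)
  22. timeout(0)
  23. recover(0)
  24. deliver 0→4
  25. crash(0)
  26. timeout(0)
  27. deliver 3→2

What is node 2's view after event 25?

e1 timeout(1): 1[prim,v=1,-]
e2 deliver 1→0: 0[back,v=1,-]
e3 deliver 1→2: 2[back,v=1,-]
e4 deliver 1→3: 3[back,v=1,-]
e5 deliver 1→4: 4[back,v=1,-]
e6 propose(1,'q'): ·
e7 deliver 1→2: 2[back,v=1,q]
e8 deliver 2→1: ·
e9 timeout(0): 0[back,v=2,-]
e10 deliver 0→1: 1[back,v=2,-]
e11 deliver 1→0: ·
e12 deliver 0→4: 4[back,v=2,-]
e13 deliver 4→0: ·
e14 timeout(4): 4[back,v=3,-]
e15 deliver 1→2: ·
e16 propose(0,'p'): ·
e17 crash(4): 4[✗back,v=3,-]
e18 crash(0): 0[✗back,v=2,-]
e19 deliver 1→2: ·
e20 deliver 4→0: ·
e21 recover(4): 4[back,v=3,-]
e22 timeout(0): ·
e23 recover(0): 0[back,v=2,-]
e24 deliver 0→4: ·
e25 crash(0): 0[✗back,v=2,-]

1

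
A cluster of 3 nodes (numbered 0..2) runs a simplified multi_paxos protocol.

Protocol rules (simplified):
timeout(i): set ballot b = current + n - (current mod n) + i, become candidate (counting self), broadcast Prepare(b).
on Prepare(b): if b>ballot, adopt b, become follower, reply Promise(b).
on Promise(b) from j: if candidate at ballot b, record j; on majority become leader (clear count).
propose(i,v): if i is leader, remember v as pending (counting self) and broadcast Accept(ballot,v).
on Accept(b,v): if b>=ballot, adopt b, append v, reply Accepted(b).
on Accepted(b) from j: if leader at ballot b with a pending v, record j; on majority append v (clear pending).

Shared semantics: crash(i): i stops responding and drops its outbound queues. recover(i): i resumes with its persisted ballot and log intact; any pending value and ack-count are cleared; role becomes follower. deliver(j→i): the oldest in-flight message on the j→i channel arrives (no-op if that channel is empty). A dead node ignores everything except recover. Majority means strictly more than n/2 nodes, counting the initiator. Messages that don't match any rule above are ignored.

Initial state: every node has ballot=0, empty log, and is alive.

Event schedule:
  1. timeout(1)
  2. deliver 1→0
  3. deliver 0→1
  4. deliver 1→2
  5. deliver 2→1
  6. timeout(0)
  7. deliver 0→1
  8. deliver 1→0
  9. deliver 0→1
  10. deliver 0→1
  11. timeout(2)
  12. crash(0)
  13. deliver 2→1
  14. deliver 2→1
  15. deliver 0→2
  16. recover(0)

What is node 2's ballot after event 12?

8

after 1 — timeout(1): n1:cand/b4/[-]
after 2 — deliver 1→0: n0:foll/b4/[-]
after 3 — deliver 0→1: n1:lead/b4/[-]
after 4 — deliver 1→2: n2:foll/b4/[-]
after 5 — deliver 2→1: ·
after 6 — timeout(0): n0:cand/b6/[-]
after 7 — deliver 0→1: n1:foll/b6/[-]
after 8 — deliver 1→0: n0:lead/b6/[-]
after 9 — deliver 0→1: ·
after 10 — deliver 0→1: ·
after 11 — timeout(2): n2:cand/b8/[-]
after 12 — crash(0): n0:✗lead/b6/[-]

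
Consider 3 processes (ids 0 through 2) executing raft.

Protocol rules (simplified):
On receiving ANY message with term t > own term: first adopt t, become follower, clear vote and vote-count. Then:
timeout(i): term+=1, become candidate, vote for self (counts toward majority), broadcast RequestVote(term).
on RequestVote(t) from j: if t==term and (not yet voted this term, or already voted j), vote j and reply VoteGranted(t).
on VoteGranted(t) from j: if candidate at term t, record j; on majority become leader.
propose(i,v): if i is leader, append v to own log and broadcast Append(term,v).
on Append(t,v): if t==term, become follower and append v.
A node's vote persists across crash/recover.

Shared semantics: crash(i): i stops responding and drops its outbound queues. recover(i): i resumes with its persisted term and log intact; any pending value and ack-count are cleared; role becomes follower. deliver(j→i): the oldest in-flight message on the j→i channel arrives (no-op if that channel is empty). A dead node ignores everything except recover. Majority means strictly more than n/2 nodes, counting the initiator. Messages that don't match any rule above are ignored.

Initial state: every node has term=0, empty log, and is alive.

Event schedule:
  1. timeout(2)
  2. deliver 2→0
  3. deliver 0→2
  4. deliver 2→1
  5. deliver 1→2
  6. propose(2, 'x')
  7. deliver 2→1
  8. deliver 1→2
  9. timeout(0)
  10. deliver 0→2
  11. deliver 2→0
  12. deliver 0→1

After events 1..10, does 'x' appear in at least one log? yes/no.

e1 timeout(2): 2[cand,t=1,-]
e2 deliver 2→0: 0[foll,t=1,-]
e3 deliver 0→2: 2[lead,t=1,-]
e4 deliver 2→1: 1[foll,t=1,-]
e5 deliver 1→2: ·
e6 propose(2,'x'): 2[lead,t=1,x]
e7 deliver 2→1: 1[foll,t=1,x]
e8 deliver 1→2: ·
e9 timeout(0): 0[cand,t=2,-]
e10 deliver 0→2: 2[foll,t=2,x]

yes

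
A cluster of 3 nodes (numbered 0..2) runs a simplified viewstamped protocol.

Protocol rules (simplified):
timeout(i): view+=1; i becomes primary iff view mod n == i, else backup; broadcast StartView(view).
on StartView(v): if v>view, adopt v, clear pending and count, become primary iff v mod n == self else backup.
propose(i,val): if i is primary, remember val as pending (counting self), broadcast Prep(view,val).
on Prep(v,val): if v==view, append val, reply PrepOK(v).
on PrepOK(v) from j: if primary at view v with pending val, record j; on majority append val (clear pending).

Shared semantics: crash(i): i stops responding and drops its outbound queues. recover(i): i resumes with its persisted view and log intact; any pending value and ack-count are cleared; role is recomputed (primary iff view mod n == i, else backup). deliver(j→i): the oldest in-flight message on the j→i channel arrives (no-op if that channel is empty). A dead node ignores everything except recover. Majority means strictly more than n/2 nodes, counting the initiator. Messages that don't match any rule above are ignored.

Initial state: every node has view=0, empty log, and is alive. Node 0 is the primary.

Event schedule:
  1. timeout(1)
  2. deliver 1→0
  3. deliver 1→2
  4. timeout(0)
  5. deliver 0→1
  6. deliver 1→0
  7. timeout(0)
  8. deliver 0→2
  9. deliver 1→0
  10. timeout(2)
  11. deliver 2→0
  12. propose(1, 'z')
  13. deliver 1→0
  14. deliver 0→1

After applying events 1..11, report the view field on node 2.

1. timeout(1):  <1:prim v1 ->
2. deliver 1→0:  <0:back v1 ->
3. deliver 1→2:  <2:back v1 ->
4. timeout(0):  <0:back v2 ->
5. deliver 0→1:  <1:back v2 ->
6. deliver 1→0:  nop
7. timeout(0):  <0:prim v3 ->
8. deliver 0→2:  <2:prim v2 ->
9. deliver 1→0:  nop
10. timeout(2):  <2:back v3 ->
11. deliver 2→0:  nop

3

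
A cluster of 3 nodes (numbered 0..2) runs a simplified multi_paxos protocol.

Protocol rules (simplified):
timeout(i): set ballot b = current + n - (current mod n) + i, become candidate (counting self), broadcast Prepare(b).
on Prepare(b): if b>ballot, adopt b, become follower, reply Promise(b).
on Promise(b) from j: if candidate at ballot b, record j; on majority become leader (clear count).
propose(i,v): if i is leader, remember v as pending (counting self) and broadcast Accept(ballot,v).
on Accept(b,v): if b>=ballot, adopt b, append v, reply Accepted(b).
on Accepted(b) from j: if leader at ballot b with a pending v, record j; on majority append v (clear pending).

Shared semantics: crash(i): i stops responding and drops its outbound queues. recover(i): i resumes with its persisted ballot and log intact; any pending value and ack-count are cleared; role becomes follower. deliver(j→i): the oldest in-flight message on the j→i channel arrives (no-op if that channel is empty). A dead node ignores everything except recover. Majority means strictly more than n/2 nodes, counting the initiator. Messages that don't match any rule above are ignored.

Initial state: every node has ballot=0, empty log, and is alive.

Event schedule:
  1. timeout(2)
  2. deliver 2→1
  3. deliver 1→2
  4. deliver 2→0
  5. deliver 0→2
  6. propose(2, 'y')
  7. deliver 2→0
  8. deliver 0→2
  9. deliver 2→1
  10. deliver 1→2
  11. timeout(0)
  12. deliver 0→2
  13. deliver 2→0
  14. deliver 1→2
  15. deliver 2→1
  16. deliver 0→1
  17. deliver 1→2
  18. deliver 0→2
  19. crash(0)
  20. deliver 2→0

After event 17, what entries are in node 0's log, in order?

after 1 — timeout(2): n2:cand/b5/[-]
after 2 — deliver 2→1: n1:foll/b5/[-]
after 3 — deliver 1→2: n2:lead/b5/[-]
after 4 — deliver 2→0: n0:foll/b5/[-]
after 5 — deliver 0→2: ·
after 6 — propose(2,'y'): ·
after 7 — deliver 2→0: n0:foll/b5/[y]
after 8 — deliver 0→2: n2:lead/b5/[y]
after 9 — deliver 2→1: n1:foll/b5/[y]
after 10 — deliver 1→2: ·
after 11 — timeout(0): n0:cand/b6/[y]
after 12 — deliver 0→2: n2:foll/b6/[y]
after 13 — deliver 2→0: n0:lead/b6/[y]
after 14 — deliver 1→2: ·
after 15 — deliver 2→1: ·
after 16 — deliver 0→1: n1:foll/b6/[y]
after 17 — deliver 1→2: ·

y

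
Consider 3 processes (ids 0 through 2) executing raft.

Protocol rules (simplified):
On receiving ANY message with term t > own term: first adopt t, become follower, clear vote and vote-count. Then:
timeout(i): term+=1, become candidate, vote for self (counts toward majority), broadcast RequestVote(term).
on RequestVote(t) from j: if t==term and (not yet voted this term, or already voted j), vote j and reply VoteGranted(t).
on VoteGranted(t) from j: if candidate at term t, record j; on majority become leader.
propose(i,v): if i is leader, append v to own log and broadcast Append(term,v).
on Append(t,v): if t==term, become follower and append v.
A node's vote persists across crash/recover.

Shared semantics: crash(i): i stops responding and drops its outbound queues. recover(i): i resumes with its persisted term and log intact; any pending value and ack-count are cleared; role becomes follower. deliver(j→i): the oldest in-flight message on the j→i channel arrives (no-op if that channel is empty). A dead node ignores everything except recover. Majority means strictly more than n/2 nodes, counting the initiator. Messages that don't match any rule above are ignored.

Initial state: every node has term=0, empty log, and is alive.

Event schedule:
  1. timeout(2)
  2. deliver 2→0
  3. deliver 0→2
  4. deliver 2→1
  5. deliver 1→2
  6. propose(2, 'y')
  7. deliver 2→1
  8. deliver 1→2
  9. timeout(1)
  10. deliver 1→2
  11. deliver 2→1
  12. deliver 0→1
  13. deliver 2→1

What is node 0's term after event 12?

step 1 timeout(2): 2={cand,t=1,log=-}
step 2 deliver 2→0: 0={foll,t=1,log=-}
step 3 deliver 0→2: 2={lead,t=1,log=-}
step 4 deliver 2→1: 1={foll,t=1,log=-}
step 5 deliver 1→2: —
step 6 propose(2,'y'): 2={lead,t=1,log=y}
step 7 deliver 2→1: 1={foll,t=1,log=y}
step 8 deliver 1→2: —
step 9 timeout(1): 1={cand,t=2,log=y}
step 10 deliver 1→2: 2={foll,t=2,log=y}
step 11 deliver 2→1: 1={lead,t=2,log=y}
step 12 deliver 0→1: —

1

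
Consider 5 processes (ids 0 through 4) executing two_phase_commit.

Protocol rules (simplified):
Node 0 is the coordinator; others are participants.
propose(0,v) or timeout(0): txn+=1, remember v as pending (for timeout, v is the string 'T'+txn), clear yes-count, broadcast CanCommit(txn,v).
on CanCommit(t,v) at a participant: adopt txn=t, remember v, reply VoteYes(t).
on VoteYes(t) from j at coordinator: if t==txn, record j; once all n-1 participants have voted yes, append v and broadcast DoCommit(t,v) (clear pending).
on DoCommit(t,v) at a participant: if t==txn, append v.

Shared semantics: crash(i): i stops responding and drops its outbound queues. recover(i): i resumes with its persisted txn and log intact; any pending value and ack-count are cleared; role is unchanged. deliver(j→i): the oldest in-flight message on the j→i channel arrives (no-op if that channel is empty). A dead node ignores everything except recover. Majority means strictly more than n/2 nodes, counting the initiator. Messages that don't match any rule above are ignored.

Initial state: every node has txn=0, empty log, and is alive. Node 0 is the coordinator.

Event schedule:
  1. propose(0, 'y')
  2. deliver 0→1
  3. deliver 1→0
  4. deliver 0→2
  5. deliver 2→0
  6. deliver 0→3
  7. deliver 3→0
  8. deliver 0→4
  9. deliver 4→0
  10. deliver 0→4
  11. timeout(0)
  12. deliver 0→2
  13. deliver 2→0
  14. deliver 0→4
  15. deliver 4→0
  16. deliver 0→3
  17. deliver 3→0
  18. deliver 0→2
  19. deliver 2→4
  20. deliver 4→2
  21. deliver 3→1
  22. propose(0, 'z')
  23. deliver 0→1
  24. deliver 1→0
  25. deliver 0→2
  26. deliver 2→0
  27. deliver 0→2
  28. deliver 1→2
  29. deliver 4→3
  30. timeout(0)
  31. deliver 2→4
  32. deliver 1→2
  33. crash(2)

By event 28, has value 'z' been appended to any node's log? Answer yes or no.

no

step 1 propose(0,'y'): 0={coor,t=1,log=-}
step 2 deliver 0→1: 1={part,t=1,log=-}
step 3 deliver 1→0: —
step 4 deliver 0→2: 2={part,t=1,log=-}
step 5 deliver 2→0: —
step 6 deliver 0→3: 3={part,t=1,log=-}
step 7 deliver 3→0: —
step 8 deliver 0→4: 4={part,t=1,log=-}
step 9 deliver 4→0: 0={coor,t=1,log=y}
step 10 deliver 0→4: 4={part,t=1,log=y}
step 11 timeout(0): 0={coor,t=2,log=y}
step 12 deliver 0→2: 2={part,t=1,log=y}
step 13 deliver 2→0: —
step 14 deliver 0→4: 4={part,t=2,log=y}
step 15 deliver 4→0: —
step 16 deliver 0→3: 3={part,t=1,log=y}
step 17 deliver 3→0: —
step 18 deliver 0→2: 2={part,t=2,log=y}
step 19 deliver 2→4: —
step 20 deliver 4→2: —
step 21 deliver 3→1: —
step 22 propose(0,'z'): 0={coor,t=3,log=y}
step 23 deliver 0→1: 1={part,t=1,log=y}
step 24 deliver 1→0: —
step 25 deliver 0→2: 2={part,t=3,log=y}
step 26 deliver 2→0: —
step 27 deliver 0→2: —
step 28 deliver 1→2: —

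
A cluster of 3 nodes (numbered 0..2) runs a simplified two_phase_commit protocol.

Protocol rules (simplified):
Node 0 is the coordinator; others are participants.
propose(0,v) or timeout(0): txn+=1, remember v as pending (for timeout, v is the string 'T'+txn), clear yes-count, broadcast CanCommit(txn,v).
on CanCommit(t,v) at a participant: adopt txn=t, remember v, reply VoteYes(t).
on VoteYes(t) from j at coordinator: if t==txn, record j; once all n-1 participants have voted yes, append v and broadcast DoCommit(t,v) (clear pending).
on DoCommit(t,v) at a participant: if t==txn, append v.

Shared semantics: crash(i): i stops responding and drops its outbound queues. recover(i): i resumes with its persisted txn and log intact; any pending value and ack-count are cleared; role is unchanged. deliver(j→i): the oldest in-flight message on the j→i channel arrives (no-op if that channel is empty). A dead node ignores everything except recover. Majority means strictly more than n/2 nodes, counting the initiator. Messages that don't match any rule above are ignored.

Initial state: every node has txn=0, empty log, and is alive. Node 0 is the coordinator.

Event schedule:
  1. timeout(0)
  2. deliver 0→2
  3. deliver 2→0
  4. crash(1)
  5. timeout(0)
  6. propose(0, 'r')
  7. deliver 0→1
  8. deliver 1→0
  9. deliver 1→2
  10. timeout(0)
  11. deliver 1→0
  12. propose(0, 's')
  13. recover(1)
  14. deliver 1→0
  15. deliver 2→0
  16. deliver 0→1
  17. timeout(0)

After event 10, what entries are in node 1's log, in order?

step 1 timeout(0): 0={coor,t=1,log=-}
step 2 deliver 0→2: 2={part,t=1,log=-}
step 3 deliver 2→0: —
step 4 crash(1): 1={✗part,t=0,log=-}
step 5 timeout(0): 0={coor,t=2,log=-}
step 6 propose(0,'r'): 0={coor,t=3,log=-}
step 7 deliver 0→1: —
step 8 deliver 1→0: —
step 9 deliver 1→2: —
step 10 timeout(0): 0={coor,t=4,log=-}

empty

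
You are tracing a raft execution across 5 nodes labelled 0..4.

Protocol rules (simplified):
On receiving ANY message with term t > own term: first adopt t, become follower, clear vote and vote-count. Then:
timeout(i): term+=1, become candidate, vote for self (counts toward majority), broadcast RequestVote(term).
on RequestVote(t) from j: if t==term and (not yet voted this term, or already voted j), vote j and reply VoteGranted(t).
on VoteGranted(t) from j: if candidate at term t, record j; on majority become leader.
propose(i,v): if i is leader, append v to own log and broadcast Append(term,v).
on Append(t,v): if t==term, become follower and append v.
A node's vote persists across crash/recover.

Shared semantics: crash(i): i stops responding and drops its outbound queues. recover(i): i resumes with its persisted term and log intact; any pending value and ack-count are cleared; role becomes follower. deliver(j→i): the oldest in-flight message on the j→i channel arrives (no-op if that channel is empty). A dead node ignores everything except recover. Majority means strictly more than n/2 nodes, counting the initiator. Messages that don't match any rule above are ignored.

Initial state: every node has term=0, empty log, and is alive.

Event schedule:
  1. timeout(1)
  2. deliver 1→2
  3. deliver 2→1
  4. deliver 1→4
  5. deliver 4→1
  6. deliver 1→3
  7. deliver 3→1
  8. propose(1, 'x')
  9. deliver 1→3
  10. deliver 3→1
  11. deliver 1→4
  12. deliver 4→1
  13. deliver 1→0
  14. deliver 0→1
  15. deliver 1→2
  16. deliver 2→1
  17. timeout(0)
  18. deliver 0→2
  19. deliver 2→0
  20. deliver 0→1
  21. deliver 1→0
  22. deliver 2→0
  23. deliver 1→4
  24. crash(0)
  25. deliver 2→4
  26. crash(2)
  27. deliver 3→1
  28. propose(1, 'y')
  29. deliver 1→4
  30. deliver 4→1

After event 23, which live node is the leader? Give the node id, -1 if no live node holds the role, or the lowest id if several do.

-1

1. timeout(1):  <1:cand t1 ->
2. deliver 1→2:  <2:foll t1 ->
3. deliver 2→1:  nop
4. deliver 1→4:  <4:foll t1 ->
5. deliver 4→1:  <1:lead t1 ->
6. deliver 1→3:  <3:foll t1 ->
7. deliver 3→1:  nop
8. propose(1,'x'):  <1:lead t1 x>
9. deliver 1→3:  <3:foll t1 x>
10. deliver 3→1:  nop
11. deliver 1→4:  <4:foll t1 x>
12. deliver 4→1:  nop
13. deliver 1→0:  <0:foll t1 ->
14. deliver 0→1:  nop
15. deliver 1→2:  <2:foll t1 x>
16. deliver 2→1:  nop
17. timeout(0):  <0:cand t2 ->
18. deliver 0→2:  <2:foll t2 x>
19. deliver 2→0:  nop
20. deliver 0→1:  <1:foll t2 x>
21. deliver 1→0:  nop
22. deliver 2→0:  nop
23. deliver 1→4:  nop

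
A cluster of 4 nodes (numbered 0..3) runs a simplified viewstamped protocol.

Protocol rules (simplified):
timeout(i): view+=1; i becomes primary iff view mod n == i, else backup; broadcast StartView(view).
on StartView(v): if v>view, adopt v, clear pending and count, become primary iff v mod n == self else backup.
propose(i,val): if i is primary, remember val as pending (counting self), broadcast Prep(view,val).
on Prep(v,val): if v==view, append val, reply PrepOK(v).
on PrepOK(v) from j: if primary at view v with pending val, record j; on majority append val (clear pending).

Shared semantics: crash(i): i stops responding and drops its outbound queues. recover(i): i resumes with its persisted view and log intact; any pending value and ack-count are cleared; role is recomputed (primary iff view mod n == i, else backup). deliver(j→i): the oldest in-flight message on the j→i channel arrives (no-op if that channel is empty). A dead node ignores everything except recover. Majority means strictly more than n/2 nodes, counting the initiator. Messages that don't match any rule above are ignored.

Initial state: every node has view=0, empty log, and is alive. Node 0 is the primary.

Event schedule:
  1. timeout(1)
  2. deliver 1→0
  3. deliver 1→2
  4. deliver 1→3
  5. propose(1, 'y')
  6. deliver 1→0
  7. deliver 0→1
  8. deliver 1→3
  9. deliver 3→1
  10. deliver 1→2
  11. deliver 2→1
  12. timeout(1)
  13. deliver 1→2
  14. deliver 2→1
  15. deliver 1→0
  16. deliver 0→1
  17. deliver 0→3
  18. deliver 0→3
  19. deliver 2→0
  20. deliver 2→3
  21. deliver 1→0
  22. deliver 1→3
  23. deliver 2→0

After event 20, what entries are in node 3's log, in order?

y

step 1 timeout(1): 1={prim,v=1,log=-}
step 2 deliver 1→0: 0={back,v=1,log=-}
step 3 deliver 1→2: 2={back,v=1,log=-}
step 4 deliver 1→3: 3={back,v=1,log=-}
step 5 propose(1,'y'): —
step 6 deliver 1→0: 0={back,v=1,log=y}
step 7 deliver 0→1: —
step 8 deliver 1→3: 3={back,v=1,log=y}
step 9 deliver 3→1: 1={prim,v=1,log=y}
step 10 deliver 1→2: 2={back,v=1,log=y}
step 11 deliver 2→1: —
step 12 timeout(1): 1={back,v=2,log=y}
step 13 deliver 1→2: 2={prim,v=2,log=y}
step 14 deliver 2→1: —
step 15 deliver 1→0: 0={back,v=2,log=y}
step 16 deliver 0→1: —
step 17 deliver 0→3: —
step 18 deliver 0→3: —
step 19 deliver 2→0: —
step 20 deliver 2→3: —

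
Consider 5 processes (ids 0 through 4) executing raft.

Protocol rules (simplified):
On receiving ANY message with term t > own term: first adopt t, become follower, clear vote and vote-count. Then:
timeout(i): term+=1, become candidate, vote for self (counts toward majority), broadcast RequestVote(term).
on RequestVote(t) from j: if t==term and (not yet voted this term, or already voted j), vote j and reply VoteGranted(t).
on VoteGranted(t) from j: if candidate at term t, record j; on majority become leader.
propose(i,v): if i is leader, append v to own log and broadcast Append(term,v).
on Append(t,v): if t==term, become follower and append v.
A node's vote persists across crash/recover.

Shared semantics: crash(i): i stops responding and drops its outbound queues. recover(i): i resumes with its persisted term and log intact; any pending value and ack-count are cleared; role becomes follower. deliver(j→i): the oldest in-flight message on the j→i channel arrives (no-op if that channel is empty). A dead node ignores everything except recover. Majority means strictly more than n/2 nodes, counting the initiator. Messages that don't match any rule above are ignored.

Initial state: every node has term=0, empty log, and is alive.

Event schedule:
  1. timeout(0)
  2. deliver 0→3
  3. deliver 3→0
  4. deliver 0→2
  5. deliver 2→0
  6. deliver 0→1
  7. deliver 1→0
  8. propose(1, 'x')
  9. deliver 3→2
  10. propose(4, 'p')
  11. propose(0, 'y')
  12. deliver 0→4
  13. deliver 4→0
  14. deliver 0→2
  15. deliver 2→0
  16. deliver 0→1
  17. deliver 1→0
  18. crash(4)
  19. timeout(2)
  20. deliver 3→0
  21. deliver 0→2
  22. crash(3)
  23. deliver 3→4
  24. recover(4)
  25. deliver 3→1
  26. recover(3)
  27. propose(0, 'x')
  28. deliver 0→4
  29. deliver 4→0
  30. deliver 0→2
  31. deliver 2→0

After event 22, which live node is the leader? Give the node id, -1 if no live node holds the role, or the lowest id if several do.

0

after 1 — timeout(0): n0:cand/t1/[-]
after 2 — deliver 0→3: n3:foll/t1/[-]
after 3 — deliver 3→0: ·
after 4 — deliver 0→2: n2:foll/t1/[-]
after 5 — deliver 2→0: n0:lead/t1/[-]
after 6 — deliver 0→1: n1:foll/t1/[-]
after 7 — deliver 1→0: ·
after 8 — propose(1,'x'): ·
after 9 — deliver 3→2: ·
after 10 — propose(4,'p'): ·
after 11 — propose(0,'y'): n0:lead/t1/[y]
after 12 — deliver 0→4: n4:foll/t1/[-]
after 13 — deliver 4→0: ·
after 14 — deliver 0→2: n2:foll/t1/[y]
after 15 — deliver 2→0: ·
after 16 — deliver 0→1: n1:foll/t1/[y]
after 17 — deliver 1→0: ·
after 18 — crash(4): n4:✗foll/t1/[-]
after 19 — timeout(2): n2:cand/t2/[y]
after 20 — deliver 3→0: ·
after 21 — deliver 0→2: ·
after 22 — crash(3): n3:✗foll/t1/[-]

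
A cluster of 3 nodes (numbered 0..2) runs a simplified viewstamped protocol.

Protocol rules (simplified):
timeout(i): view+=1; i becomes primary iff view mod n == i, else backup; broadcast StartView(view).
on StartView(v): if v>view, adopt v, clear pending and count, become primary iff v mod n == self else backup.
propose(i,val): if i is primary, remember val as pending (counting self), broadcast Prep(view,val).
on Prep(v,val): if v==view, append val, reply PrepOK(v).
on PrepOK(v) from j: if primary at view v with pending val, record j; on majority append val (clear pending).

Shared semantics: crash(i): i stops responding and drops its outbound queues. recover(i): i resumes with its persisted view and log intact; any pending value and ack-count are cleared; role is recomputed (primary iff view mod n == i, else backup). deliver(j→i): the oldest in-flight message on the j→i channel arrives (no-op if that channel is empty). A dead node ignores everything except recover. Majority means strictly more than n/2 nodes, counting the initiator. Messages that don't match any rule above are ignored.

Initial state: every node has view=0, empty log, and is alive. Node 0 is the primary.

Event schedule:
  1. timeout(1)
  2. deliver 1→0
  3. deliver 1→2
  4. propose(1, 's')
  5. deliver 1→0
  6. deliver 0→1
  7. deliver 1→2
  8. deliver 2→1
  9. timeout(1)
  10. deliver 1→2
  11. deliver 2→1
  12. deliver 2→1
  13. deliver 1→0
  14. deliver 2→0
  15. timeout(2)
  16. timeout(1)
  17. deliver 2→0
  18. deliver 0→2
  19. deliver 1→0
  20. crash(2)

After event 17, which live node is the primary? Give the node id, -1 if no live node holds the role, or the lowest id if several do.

0

after 1 — timeout(1): n1:prim/v1/[-]
after 2 — deliver 1→0: n0:back/v1/[-]
after 3 — deliver 1→2: n2:back/v1/[-]
after 4 — propose(1,'s'): ·
after 5 — deliver 1→0: n0:back/v1/[s]
after 6 — deliver 0→1: n1:prim/v1/[s]
after 7 — deliver 1→2: n2:back/v1/[s]
after 8 — deliver 2→1: ·
after 9 — timeout(1): n1:back/v2/[s]
after 10 — deliver 1→2: n2:prim/v2/[s]
after 11 — deliver 2→1: ·
after 12 — deliver 2→1: ·
after 13 — deliver 1→0: n0:back/v2/[s]
after 14 — deliver 2→0: ·
after 15 — timeout(2): n2:back/v3/[s]
after 16 — timeout(1): n1:back/v3/[s]
after 17 — deliver 2→0: n0:prim/v3/[s]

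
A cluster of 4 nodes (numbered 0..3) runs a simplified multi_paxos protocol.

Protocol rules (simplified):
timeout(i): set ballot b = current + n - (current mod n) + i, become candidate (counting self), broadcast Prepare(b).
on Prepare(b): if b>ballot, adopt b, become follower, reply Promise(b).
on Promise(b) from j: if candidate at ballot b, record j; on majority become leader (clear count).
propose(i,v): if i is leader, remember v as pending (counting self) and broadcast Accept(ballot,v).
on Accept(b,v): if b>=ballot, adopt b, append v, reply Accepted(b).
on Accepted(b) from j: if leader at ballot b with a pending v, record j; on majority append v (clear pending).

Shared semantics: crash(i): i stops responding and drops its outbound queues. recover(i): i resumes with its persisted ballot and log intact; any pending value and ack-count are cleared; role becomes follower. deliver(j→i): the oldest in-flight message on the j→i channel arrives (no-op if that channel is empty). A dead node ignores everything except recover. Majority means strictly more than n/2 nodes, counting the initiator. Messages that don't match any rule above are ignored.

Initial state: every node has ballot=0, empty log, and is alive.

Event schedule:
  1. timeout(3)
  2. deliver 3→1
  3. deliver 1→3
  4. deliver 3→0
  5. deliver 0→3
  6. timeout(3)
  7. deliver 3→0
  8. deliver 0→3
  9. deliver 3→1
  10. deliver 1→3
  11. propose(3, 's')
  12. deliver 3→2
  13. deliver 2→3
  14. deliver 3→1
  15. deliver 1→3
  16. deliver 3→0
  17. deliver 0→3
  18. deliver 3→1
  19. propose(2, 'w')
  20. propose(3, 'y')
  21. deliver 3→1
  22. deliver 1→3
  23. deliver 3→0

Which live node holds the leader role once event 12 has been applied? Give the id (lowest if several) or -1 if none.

step 1 timeout(3): 3={cand,b=7,log=-}
step 2 deliver 3→1: 1={foll,b=7,log=-}
step 3 deliver 1→3: —
step 4 deliver 3→0: 0={foll,b=7,log=-}
step 5 deliver 0→3: 3={lead,b=7,log=-}
step 6 timeout(3): 3={cand,b=11,log=-}
step 7 deliver 3→0: 0={foll,b=11,log=-}
step 8 deliver 0→3: —
step 9 deliver 3→1: 1={foll,b=11,log=-}
step 10 deliver 1→3: 3={lead,b=11,log=-}
step 11 propose(3,'s'): —
step 12 deliver 3→2: 2={foll,b=7,log=-}

3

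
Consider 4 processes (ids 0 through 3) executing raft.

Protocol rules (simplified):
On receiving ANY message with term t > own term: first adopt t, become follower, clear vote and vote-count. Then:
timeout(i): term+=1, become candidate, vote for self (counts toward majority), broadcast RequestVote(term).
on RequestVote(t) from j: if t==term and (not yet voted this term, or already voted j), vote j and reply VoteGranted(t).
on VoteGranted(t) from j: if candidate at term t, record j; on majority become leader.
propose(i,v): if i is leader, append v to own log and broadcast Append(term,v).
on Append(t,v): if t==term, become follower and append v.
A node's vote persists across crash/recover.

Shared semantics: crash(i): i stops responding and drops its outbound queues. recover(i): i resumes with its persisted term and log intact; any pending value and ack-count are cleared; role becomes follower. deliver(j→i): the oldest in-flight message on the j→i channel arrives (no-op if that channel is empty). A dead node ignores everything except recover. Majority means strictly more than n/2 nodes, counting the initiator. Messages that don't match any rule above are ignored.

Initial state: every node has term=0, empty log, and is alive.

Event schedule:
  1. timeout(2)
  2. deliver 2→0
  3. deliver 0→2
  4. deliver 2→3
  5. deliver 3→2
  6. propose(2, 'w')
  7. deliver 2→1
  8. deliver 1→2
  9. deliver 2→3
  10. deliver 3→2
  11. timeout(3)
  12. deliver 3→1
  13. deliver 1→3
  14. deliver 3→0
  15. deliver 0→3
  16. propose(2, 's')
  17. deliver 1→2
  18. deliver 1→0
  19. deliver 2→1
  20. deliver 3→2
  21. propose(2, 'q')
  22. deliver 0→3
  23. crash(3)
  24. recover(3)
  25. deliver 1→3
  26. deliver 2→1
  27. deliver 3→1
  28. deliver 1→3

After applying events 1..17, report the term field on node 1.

2

step 1 timeout(2): 2={cand,t=1,log=-}
step 2 deliver 2→0: 0={foll,t=1,log=-}
step 3 deliver 0→2: —
step 4 deliver 2→3: 3={foll,t=1,log=-}
step 5 deliver 3→2: 2={lead,t=1,log=-}
step 6 propose(2,'w'): 2={lead,t=1,log=w}
step 7 deliver 2→1: 1={foll,t=1,log=-}
step 8 deliver 1→2: —
step 9 deliver 2→3: 3={foll,t=1,log=w}
step 10 deliver 3→2: —
step 11 timeout(3): 3={cand,t=2,log=w}
step 12 deliver 3→1: 1={foll,t=2,log=-}
step 13 deliver 1→3: —
step 14 deliver 3→0: 0={foll,t=2,log=-}
step 15 deliver 0→3: 3={lead,t=2,log=w}
step 16 propose(2,'s'): 2={lead,t=1,log=w,s}
step 17 deliver 1→2: —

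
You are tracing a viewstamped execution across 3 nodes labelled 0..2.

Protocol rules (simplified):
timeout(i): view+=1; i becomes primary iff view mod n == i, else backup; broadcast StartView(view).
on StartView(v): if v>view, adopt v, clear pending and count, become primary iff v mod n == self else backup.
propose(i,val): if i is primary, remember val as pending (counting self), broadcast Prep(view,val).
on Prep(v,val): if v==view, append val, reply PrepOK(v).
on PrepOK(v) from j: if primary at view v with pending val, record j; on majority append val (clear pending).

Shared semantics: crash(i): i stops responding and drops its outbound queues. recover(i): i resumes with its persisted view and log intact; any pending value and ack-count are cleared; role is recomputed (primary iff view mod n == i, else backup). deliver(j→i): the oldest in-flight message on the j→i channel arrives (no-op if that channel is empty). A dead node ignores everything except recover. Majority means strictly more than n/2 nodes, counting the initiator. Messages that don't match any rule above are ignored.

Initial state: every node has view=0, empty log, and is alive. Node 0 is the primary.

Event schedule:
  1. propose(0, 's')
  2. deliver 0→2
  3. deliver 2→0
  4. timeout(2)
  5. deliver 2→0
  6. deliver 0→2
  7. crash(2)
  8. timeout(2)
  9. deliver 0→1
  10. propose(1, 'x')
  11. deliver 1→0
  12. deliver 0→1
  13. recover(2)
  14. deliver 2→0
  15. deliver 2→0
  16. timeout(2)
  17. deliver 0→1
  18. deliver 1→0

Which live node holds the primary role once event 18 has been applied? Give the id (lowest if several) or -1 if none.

2

e1 propose(0,'s'): ·
e2 deliver 0→2: 2[back,v=0,s]
e3 deliver 2→0: 0[prim,v=0,s]
e4 timeout(2): 2[back,v=1,s]
e5 deliver 2→0: 0[back,v=1,s]
e6 deliver 0→2: ·
e7 crash(2): 2[✗back,v=1,s]
e8 timeout(2): ·
e9 deliver 0→1: 1[back,v=0,s]
e10 propose(1,'x'): ·
e11 deliver 1→0: ·
e12 deliver 0→1: ·
e13 recover(2): 2[back,v=1,s]
e14 deliver 2→0: ·
e15 deliver 2→0: ·
e16 timeout(2): 2[prim,v=2,s]
e17 deliver 0→1: ·
e18 deliver 1→0: ·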